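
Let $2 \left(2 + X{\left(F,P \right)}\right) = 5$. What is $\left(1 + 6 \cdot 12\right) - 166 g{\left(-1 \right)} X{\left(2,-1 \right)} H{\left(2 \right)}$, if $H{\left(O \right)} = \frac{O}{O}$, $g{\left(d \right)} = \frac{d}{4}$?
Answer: $\frac{375}{4} \approx 93.75$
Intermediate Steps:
$X{\left(F,P \right)} = \frac{1}{2}$ ($X{\left(F,P \right)} = -2 + \frac{1}{2} \cdot 5 = -2 + \frac{5}{2} = \frac{1}{2}$)
$g{\left(d \right)} = \frac{d}{4}$ ($g{\left(d \right)} = d \frac{1}{4} = \frac{d}{4}$)
$H{\left(O \right)} = 1$
$\left(1 + 6 \cdot 12\right) - 166 g{\left(-1 \right)} X{\left(2,-1 \right)} H{\left(2 \right)} = \left(1 + 6 \cdot 12\right) - 166 \cdot \frac{1}{4} \left(-1\right) \frac{1}{2} \cdot 1 = \left(1 + 72\right) - 166 \left(- \frac{1}{4}\right) \frac{1}{2} \cdot 1 = 73 - 166 \left(\left(- \frac{1}{8}\right) 1\right) = 73 - - \frac{83}{4} = 73 + \frac{83}{4} = \frac{375}{4}$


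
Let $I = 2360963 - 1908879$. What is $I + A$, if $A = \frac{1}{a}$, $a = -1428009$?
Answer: $\frac{645580020755}{1428009} \approx 4.5208 \cdot 10^{5}$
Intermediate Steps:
$A = - \frac{1}{1428009}$ ($A = \frac{1}{-1428009} = - \frac{1}{1428009} \approx -7.0028 \cdot 10^{-7}$)
$I = 452084$
$I + A = 452084 - \frac{1}{1428009} = \frac{645580020755}{1428009}$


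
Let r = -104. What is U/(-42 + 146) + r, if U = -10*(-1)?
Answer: -5403/52 ≈ -103.90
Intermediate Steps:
U = 10
U/(-42 + 146) + r = 10/(-42 + 146) - 104 = 10/104 - 104 = (1/104)*10 - 104 = 5/52 - 104 = -5403/52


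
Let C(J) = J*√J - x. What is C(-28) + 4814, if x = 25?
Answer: 4789 - 56*I*√7 ≈ 4789.0 - 148.16*I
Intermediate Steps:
C(J) = -25 + J^(3/2) (C(J) = J*√J - 1*25 = J^(3/2) - 25 = -25 + J^(3/2))
C(-28) + 4814 = (-25 + (-28)^(3/2)) + 4814 = (-25 - 56*I*√7) + 4814 = 4789 - 56*I*√7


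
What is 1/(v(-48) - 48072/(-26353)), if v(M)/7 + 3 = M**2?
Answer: 26353/424515843 ≈ 6.2078e-5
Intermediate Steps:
v(M) = -21 + 7*M**2
1/(v(-48) - 48072/(-26353)) = 1/((-21 + 7*(-48)**2) - 48072/(-26353)) = 1/((-21 + 7*2304) - 48072*(-1/26353)) = 1/((-21 + 16128) + 48072/26353) = 1/(16107 + 48072/26353) = 1/(424515843/26353) = 26353/424515843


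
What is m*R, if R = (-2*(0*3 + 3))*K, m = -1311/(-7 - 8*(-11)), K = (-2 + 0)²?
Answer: 3496/9 ≈ 388.44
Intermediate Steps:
K = 4 (K = (-2)² = 4)
m = -437/27 (m = -1311/(-7 + 88) = -1311/81 = -1311*1/81 = -437/27 ≈ -16.185)
R = -24 (R = -2*(0*3 + 3)*4 = -2*(0 + 3)*4 = -2*3*4 = -6*4 = -24)
m*R = -437/27*(-24) = 3496/9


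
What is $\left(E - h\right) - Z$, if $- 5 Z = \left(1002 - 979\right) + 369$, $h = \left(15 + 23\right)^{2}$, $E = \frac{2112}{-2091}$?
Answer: $- \frac{4762636}{3485} \approx -1366.6$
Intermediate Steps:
$E = - \frac{704}{697}$ ($E = 2112 \left(- \frac{1}{2091}\right) = - \frac{704}{697} \approx -1.01$)
$h = 1444$ ($h = 38^{2} = 1444$)
$Z = - \frac{392}{5}$ ($Z = - \frac{\left(1002 - 979\right) + 369}{5} = - \frac{23 + 369}{5} = \left(- \frac{1}{5}\right) 392 = - \frac{392}{5} \approx -78.4$)
$\left(E - h\right) - Z = \left(- \frac{704}{697} - 1444\right) - - \frac{392}{5} = \left(- \frac{704}{697} - 1444\right) + \frac{392}{5} = - \frac{1007172}{697} + \frac{392}{5} = - \frac{4762636}{3485}$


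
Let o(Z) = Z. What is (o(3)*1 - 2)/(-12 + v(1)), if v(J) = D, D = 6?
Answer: -⅙ ≈ -0.16667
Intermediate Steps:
v(J) = 6
(o(3)*1 - 2)/(-12 + v(1)) = (3*1 - 2)/(-12 + 6) = (3 - 2)/(-6) = 1*(-⅙) = -⅙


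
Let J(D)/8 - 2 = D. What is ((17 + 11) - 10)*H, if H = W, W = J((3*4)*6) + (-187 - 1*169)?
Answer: 4248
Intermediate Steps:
J(D) = 16 + 8*D
W = 236 (W = (16 + 8*((3*4)*6)) + (-187 - 1*169) = (16 + 8*(12*6)) + (-187 - 169) = (16 + 8*72) - 356 = (16 + 576) - 356 = 592 - 356 = 236)
H = 236
((17 + 11) - 10)*H = ((17 + 11) - 10)*236 = (28 - 10)*236 = 18*236 = 4248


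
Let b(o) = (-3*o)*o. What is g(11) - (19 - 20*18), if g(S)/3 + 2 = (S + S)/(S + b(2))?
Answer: 269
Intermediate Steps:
b(o) = -3*o²
g(S) = -6 + 6*S/(-12 + S) (g(S) = -6 + 3*((S + S)/(S - 3*2²)) = -6 + 3*((2*S)/(S - 3*4)) = -6 + 3*((2*S)/(S - 12)) = -6 + 3*((2*S)/(-12 + S)) = -6 + 3*(2*S/(-12 + S)) = -6 + 6*S/(-12 + S))
g(11) - (19 - 20*18) = 72/(-12 + 11) - (19 - 20*18) = 72/(-1) - (19 - 360) = 72*(-1) - 1*(-341) = -72 + 341 = 269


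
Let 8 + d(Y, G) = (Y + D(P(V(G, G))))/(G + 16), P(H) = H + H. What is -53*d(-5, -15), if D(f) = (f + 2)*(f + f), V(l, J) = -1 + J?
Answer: -101071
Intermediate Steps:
P(H) = 2*H
D(f) = 2*f*(2 + f) (D(f) = (2 + f)*(2*f) = 2*f*(2 + f))
d(Y, G) = -8 + (Y + 4*G*(-2 + 2*G))/(16 + G) (d(Y, G) = -8 + (Y + 2*(2*(-1 + G))*(2 + 2*(-1 + G)))/(G + 16) = -8 + (Y + 2*(-2 + 2*G)*(2 + (-2 + 2*G)))/(16 + G) = -8 + (Y + 2*(-2 + 2*G)*(2*G))/(16 + G) = -8 + (Y + 4*G*(-2 + 2*G))/(16 + G))
-53*d(-5, -15) = -53*(-128 - 5 - 16*(-15) + 8*(-15)²)/(16 - 15) = -53*(-128 - 5 + 240 + 8*225)/1 = -53*(-128 - 5 + 240 + 1800) = -53*1907 = -101071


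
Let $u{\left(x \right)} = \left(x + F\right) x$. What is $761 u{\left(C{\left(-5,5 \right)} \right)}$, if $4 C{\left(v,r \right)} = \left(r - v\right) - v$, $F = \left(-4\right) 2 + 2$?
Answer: $- \frac{102735}{16} \approx -6420.9$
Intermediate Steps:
$F = -6$ ($F = -8 + 2 = -6$)
$C{\left(v,r \right)} = - \frac{v}{2} + \frac{r}{4}$ ($C{\left(v,r \right)} = \frac{\left(r - v\right) - v}{4} = \frac{r - 2 v}{4} = - \frac{v}{2} + \frac{r}{4}$)
$u{\left(x \right)} = x \left(-6 + x\right)$ ($u{\left(x \right)} = \left(x - 6\right) x = \left(-6 + x\right) x = x \left(-6 + x\right)$)
$761 u{\left(C{\left(-5,5 \right)} \right)} = 761 \left(\left(- \frac{1}{2}\right) \left(-5\right) + \frac{1}{4} \cdot 5\right) \left(-6 + \left(\left(- \frac{1}{2}\right) \left(-5\right) + \frac{1}{4} \cdot 5\right)\right) = 761 \left(\frac{5}{2} + \frac{5}{4}\right) \left(-6 + \left(\frac{5}{2} + \frac{5}{4}\right)\right) = 761 \frac{15 \left(-6 + \frac{15}{4}\right)}{4} = 761 \cdot \frac{15}{4} \left(- \frac{9}{4}\right) = 761 \left(- \frac{135}{16}\right) = - \frac{102735}{16}$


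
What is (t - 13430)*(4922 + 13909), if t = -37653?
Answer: -961943973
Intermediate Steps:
(t - 13430)*(4922 + 13909) = (-37653 - 13430)*(4922 + 13909) = -51083*18831 = -961943973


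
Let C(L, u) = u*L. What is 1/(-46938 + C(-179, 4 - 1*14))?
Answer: -1/45148 ≈ -2.2149e-5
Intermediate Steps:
C(L, u) = L*u
1/(-46938 + C(-179, 4 - 1*14)) = 1/(-46938 - 179*(4 - 1*14)) = 1/(-46938 - 179*(4 - 14)) = 1/(-46938 - 179*(-10)) = 1/(-46938 + 1790) = 1/(-45148) = -1/45148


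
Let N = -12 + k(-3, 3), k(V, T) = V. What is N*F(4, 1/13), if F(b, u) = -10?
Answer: 150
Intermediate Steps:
N = -15 (N = -12 - 3 = -15)
N*F(4, 1/13) = -15*(-10) = 150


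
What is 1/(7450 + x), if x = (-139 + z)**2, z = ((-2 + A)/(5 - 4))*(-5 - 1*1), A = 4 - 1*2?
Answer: 1/26771 ≈ 3.7354e-5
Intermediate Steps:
A = 2 (A = 4 - 2 = 2)
z = 0 (z = ((-2 + 2)/(5 - 4))*(-5 - 1*1) = (0/1)*(-5 - 1) = (0*1)*(-6) = 0*(-6) = 0)
x = 19321 (x = (-139 + 0)**2 = (-139)**2 = 19321)
1/(7450 + x) = 1/(7450 + 19321) = 1/26771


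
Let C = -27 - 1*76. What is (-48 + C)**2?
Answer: 22801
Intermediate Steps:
C = -103 (C = -27 - 76 = -103)
(-48 + C)**2 = (-48 - 103)**2 = (-151)**2 = 22801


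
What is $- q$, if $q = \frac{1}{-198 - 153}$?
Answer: $\frac{1}{351} \approx 0.002849$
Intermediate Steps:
$q = - \frac{1}{351}$ ($q = \frac{1}{-351} = - \frac{1}{351} \approx -0.002849$)
$- q = \left(-1\right) \left(- \frac{1}{351}\right) = \frac{1}{351}$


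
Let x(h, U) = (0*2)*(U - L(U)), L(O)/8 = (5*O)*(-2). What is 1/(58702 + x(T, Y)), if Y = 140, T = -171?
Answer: 1/58702 ≈ 1.7035e-5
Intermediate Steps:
L(O) = -80*O (L(O) = 8*((5*O)*(-2)) = 8*(-10*O) = -80*O)
x(h, U) = 0 (x(h, U) = (0*2)*(U - (-80)*U) = 0*(U + 80*U) = 0*(81*U) = 0)
1/(58702 + x(T, Y)) = 1/(58702 + 0) = 1/58702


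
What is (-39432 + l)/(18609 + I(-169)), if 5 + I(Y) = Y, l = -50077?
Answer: -89509/18435 ≈ -4.8554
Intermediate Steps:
I(Y) = -5 + Y
(-39432 + l)/(18609 + I(-169)) = (-39432 - 50077)/(18609 + (-5 - 169)) = -89509/(18609 - 174) = -89509/18435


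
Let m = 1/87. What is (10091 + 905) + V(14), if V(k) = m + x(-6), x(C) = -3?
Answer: 956392/87 ≈ 10993.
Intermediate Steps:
m = 1/87 ≈ 0.011494
V(k) = -260/87 (V(k) = 1/87 - 3 = -260/87)
(10091 + 905) + V(14) = (10091 + 905) - 260/87 = 10996 - 260/87 = 956392/87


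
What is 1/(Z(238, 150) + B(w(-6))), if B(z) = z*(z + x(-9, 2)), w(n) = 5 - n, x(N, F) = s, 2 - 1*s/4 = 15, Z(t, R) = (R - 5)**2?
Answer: 1/20574 ≈ 4.8605e-5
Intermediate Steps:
Z(t, R) = (-5 + R)**2
s = -52 (s = 8 - 4*15 = 8 - 60 = -52)
x(N, F) = -52
B(z) = z*(-52 + z) (B(z) = z*(z - 52) = z*(-52 + z))
1/(Z(238, 150) + B(w(-6))) = 1/((-5 + 150)**2 + (5 - 1*(-6))*(-52 + (5 - 1*(-6)))) = 1/(145**2 + (5 + 6)*(-52 + (5 + 6))) = 1/(21025 + 11*(-52 + 11)) = 1/(21025 + 11*(-41)) = 1/(21025 - 451) = 1/20574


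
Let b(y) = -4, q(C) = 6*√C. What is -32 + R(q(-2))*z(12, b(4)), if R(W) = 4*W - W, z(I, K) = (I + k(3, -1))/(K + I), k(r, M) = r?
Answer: -32 + 135*I*√2/4 ≈ -32.0 + 47.73*I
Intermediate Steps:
z(I, K) = (3 + I)/(I + K) (z(I, K) = (I + 3)/(K + I) = (3 + I)/(I + K))
R(W) = 3*W
-32 + R(q(-2))*z(12, b(4)) = -32 + (3*(6*√(-2)))*((3 + 12)/(12 - 4)) = -32 + (3*(6*(I*√2)))*(15/8) = -32 + (3*(6*I*√2))*((⅛)*15) = -32 + (18*I*√2)*(15/8) = -32 + 135*I*√2/4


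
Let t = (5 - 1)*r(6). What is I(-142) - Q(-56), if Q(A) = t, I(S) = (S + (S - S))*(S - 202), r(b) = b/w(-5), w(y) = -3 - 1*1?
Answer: 48854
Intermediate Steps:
w(y) = -4 (w(y) = -3 - 1 = -4)
r(b) = -b/4 (r(b) = b/(-4) = b*(-¼) = -b/4)
I(S) = S*(-202 + S) (I(S) = (S + 0)*(-202 + S) = S*(-202 + S))
t = -6 (t = (5 - 1)*(-¼*6) = 4*(-3/2) = -6)
Q(A) = -6
I(-142) - Q(-56) = -142*(-202 - 142) - 1*(-6) = -142*(-344) + 6 = 48848 + 6 = 48854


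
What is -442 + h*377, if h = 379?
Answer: 142441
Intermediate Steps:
-442 + h*377 = -442 + 379*377 = -442 + 142883 = 142441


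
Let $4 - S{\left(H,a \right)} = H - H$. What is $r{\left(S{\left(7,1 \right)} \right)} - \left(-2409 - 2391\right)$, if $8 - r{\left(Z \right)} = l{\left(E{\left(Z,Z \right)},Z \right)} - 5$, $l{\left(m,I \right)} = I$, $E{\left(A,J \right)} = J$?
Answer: $4809$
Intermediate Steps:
$S{\left(H,a \right)} = 4$ ($S{\left(H,a \right)} = 4 - \left(H - H\right) = 4 - 0 = 4 + 0 = 4$)
$r{\left(Z \right)} = 13 - Z$ ($r{\left(Z \right)} = 8 - \left(Z - 5\right) = 8 - \left(-5 + Z\right) = 13 - Z$)
$r{\left(S{\left(7,1 \right)} \right)} - \left(-2409 - 2391\right) = \left(13 - 4\right) - \left(-2409 - 2391\right) = 9 - -4800 = 9 + 4800 = 4809$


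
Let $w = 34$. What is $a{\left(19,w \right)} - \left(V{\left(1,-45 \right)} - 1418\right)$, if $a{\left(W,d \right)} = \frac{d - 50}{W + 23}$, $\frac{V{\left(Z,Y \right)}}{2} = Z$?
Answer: $\frac{29728}{21} \approx 1415.6$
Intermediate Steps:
$V{\left(Z,Y \right)} = 2 Z$
$a{\left(W,d \right)} = \frac{-50 + d}{23 + W}$
$a{\left(19,w \right)} - \left(V{\left(1,-45 \right)} - 1418\right) = \frac{-50 + 34}{23 + 19} - \left(2 \cdot 1 - 1418\right) = \frac{1}{42} \left(-16\right) - \left(2 - 1418\right) = \frac{1}{42} \left(-16\right) - -1416 = - \frac{8}{21} + 1416 = \frac{29728}{21}$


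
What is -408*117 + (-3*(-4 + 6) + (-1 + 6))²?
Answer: -47735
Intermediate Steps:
-408*117 + (-3*(-4 + 6) + (-1 + 6))² = -47736 + (-3*2 + 5)² = -47736 + (-6 + 5)² = -47736 + (-1)² = -47736 + 1 = -47735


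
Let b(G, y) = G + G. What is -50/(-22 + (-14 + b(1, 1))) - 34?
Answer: -553/17 ≈ -32.529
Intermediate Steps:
b(G, y) = 2*G
-50/(-22 + (-14 + b(1, 1))) - 34 = -50/(-22 + (-14 + 2*1)) - 34 = -50/(-22 + (-14 + 2)) - 34 = -50/(-22 - 12) - 34 = -50/(-34) - 34 = -50*(-1/34) - 34 = 25/17 - 34 = -553/17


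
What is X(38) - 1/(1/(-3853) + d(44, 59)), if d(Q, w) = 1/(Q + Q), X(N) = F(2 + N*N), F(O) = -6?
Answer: -361654/3765 ≈ -96.057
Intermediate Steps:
X(N) = -6
d(Q, w) = 1/(2*Q)
X(38) - 1/(1/(-3853) + d(44, 59)) = -6 - 1/(1/(-3853) + (½)/44) = -6 - 1/(-1/3853 + (½)*(1/44)) = -6 - 1/(-1/3853 + 1/88) = -6 - 1/3765/339064 = -6 - 1*339064/3765 = -6 - 339064/3765 = -361654/3765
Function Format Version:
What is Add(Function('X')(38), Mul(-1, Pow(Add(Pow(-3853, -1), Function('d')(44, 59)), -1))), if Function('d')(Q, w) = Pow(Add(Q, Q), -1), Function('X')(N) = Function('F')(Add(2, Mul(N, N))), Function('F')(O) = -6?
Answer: Rational(-361654, 3765) ≈ -96.057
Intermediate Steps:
Function('X')(N) = -6
Function('d')(Q, w) = Mul(Rational(1, 2), Pow(Q, -1)) (Function('d')(Q, w) = Pow(Mul(2, Q), -1) = Mul(Rational(1, 2), Pow(Q, -1)))
Add(Function('X')(38), Mul(-1, Pow(Add(Pow(-3853, -1), Function('d')(44, 59)), -1))) = Add(-6, Mul(-1, Pow(Add(Pow(-3853, -1), Mul(Rational(1, 2), Pow(44, -1))), -1))) = Add(-6, Mul(-1, Pow(Add(Rational(-1, 3853), Mul(Rational(1, 2), Rational(1, 44))), -1))) = Add(-6, Mul(-1, Pow(Add(Rational(-1, 3853), Rational(1, 88)), -1))) = Add(-6, Mul(-1, Pow(Rational(3765, 339064), -1))) = Add(-6, Mul(-1, Rational(339064, 3765))) = Add(-6, Rational(-339064, 3765)) = Rational(-361654, 3765)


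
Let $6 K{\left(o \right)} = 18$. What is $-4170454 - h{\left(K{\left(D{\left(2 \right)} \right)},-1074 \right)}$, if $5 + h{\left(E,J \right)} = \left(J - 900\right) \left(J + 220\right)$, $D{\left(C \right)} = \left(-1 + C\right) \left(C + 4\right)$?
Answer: $-5856245$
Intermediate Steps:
$D{\left(C \right)} = \left(-1 + C\right) \left(4 + C\right)$
$K{\left(o \right)} = 3$ ($K{\left(o \right)} = \frac{1}{6} \cdot 18 = 3$)
$h{\left(E,J \right)} = -5 + \left(-900 + J\right) \left(220 + J\right)$ ($h{\left(E,J \right)} = -5 + \left(J - 900\right) \left(J + 220\right) = -5 + \left(-900 + J\right) \left(220 + J\right)$)
$-4170454 - h{\left(K{\left(D{\left(2 \right)} \right)},-1074 \right)} = -4170454 - \left(-198005 + \left(-1074\right)^{2} - -730320\right) = -4170454 - \left(-198005 + 1153476 + 730320\right) = -4170454 - 1685791 = -5856245$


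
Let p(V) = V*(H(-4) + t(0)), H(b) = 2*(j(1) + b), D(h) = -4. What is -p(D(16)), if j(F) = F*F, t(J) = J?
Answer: -24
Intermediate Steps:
j(F) = F**2
H(b) = 2 + 2*b (H(b) = 2*(1**2 + b) = 2*(1 + b) = 2 + 2*b)
p(V) = -6*V (p(V) = V*((2 + 2*(-4)) + 0) = V*((2 - 8) + 0) = V*(-6 + 0) = V*(-6) = -6*V)
-p(D(16)) = -(-6)*(-4) = -1*24 = -24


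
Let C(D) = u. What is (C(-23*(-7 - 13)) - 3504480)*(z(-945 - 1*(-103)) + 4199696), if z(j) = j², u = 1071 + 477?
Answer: -17194702191120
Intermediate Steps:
u = 1548
C(D) = 1548
(C(-23*(-7 - 13)) - 3504480)*(z(-945 - 1*(-103)) + 4199696) = (1548 - 3504480)*((-945 - 1*(-103))² + 4199696) = -3502932*((-945 + 103)² + 4199696) = -3502932*((-842)² + 4199696) = -3502932*(708964 + 4199696) = -3502932*4908660 = -17194702191120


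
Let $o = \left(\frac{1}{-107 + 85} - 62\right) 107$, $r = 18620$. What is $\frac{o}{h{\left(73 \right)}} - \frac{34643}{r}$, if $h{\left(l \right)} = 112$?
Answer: $- \frac{2044391}{33440} \approx -61.136$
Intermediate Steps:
$o = - \frac{146055}{22}$ ($o = \left(\frac{1}{-22} - 62\right) 107 = \left(- \frac{1}{22} - 62\right) 107 = \left(- \frac{1365}{22}\right) 107 = - \frac{146055}{22} \approx -6638.9$)
$\frac{o}{h{\left(73 \right)}} - \frac{34643}{r} = - \frac{146055}{22 \cdot 112} - \frac{34643}{18620} = \left(- \frac{146055}{22}\right) \frac{1}{112} - \frac{707}{380} = - \frac{20865}{352} - \frac{707}{380} = - \frac{2044391}{33440}$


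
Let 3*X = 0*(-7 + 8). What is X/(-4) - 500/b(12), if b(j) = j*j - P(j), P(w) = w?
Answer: -125/33 ≈ -3.7879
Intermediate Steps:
b(j) = j² - j (b(j) = j*j - j = j² - j)
X = 0 (X = (0*(-7 + 8))/3 = (0*1)/3 = (⅓)*0 = 0)
X/(-4) - 500/b(12) = 0/(-4) - 500*1/(12*(-1 + 12)) = 0*(-¼) - 500/(12*11) = 0 - 500/132 = 0 - 500*1/132 = 0 - 125/33 = -125/33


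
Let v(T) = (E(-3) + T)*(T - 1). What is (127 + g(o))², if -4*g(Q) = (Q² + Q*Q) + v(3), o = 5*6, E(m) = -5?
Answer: 103684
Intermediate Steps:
o = 30
v(T) = (-1 + T)*(-5 + T) (v(T) = (-5 + T)*(T - 1) = (-5 + T)*(-1 + T) = (-1 + T)*(-5 + T))
g(Q) = 1 - Q²/2 (g(Q) = -((Q² + Q*Q) + (5 + 3² - 6*3))/4 = -((Q² + Q²) + (5 + 9 - 18))/4 = -(2*Q² - 4)/4 = -(-4 + 2*Q²)/4 = 1 - Q²/2)
(127 + g(o))² = (127 + (1 - ½*30²))² = (127 + (1 - ½*900))² = (127 + (1 - 450))² = (127 - 449)² = (-322)² = 103684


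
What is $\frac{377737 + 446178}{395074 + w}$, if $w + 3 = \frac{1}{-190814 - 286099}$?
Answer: $\frac{392935774395}{188414495822} \approx 2.0855$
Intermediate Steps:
$w = - \frac{1430740}{476913}$ ($w = -3 + \frac{1}{-190814 - 286099} = -3 + \frac{1}{-476913} = -3 - \frac{1}{476913} = - \frac{1430740}{476913} \approx -3.0$)
$\frac{377737 + 446178}{395074 + w} = \frac{377737 + 446178}{395074 - \frac{1430740}{476913}} = \frac{823915}{\frac{188414495822}{476913}} = 823915 \cdot \frac{476913}{188414495822} = \frac{392935774395}{188414495822}$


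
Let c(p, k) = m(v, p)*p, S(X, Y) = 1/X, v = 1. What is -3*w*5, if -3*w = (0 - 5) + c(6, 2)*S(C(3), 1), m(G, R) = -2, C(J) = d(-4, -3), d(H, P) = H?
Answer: -10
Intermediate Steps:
C(J) = -4
c(p, k) = -2*p
w = 2/3 (w = -((0 - 5) - 2*6/(-4))/3 = -(-5 - 12*(-1/4))/3 = -(-5 + 3)/3 = -1/3*(-2) = 2/3 ≈ 0.66667)
-3*w*5 = -3*2/3*5 = -2*5 = -10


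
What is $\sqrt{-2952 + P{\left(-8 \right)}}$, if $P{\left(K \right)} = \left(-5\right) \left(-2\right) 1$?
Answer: $i \sqrt{2942} \approx 54.24 i$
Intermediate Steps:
$P{\left(K \right)} = 10$ ($P{\left(K \right)} = 10 \cdot 1 = 10$)
$\sqrt{-2952 + P{\left(-8 \right)}} = \sqrt{-2952 + 10} = \sqrt{-2942} = i \sqrt{2942}$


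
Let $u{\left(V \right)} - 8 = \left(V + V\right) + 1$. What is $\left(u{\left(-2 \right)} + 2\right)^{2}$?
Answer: $49$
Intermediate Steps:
$u{\left(V \right)} = 9 + 2 V$ ($u{\left(V \right)} = 8 + \left(\left(V + V\right) + 1\right) = 8 + \left(2 V + 1\right) = 8 + \left(1 + 2 V\right) = 9 + 2 V$)
$\left(u{\left(-2 \right)} + 2\right)^{2} = \left(\left(9 + 2 \left(-2\right)\right) + 2\right)^{2} = \left(\left(9 - 4\right) + 2\right)^{2} = \left(5 + 2\right)^{2} = 7^{2} = 49$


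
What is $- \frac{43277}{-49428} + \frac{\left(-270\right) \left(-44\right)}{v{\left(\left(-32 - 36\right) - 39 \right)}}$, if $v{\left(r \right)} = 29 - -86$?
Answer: $\frac{118436299}{1136844} \approx 104.18$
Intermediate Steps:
$v{\left(r \right)} = 115$ ($v{\left(r \right)} = 29 + 86 = 115$)
$- \frac{43277}{-49428} + \frac{\left(-270\right) \left(-44\right)}{v{\left(\left(-32 - 36\right) - 39 \right)}} = - \frac{43277}{-49428} + \frac{\left(-270\right) \left(-44\right)}{115} = \left(-43277\right) \left(- \frac{1}{49428}\right) + 11880 \cdot \frac{1}{115} = \frac{43277}{49428} + \frac{2376}{23} = \frac{118436299}{1136844}$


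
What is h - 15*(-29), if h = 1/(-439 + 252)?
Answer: 81344/187 ≈ 434.99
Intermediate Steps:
h = -1/187 (h = 1/(-187) = -1/187 ≈ -0.0053476)
h - 15*(-29) = -1/187 - 15*(-29) = -1/187 - 1*(-435) = -1/187 + 435 = 81344/187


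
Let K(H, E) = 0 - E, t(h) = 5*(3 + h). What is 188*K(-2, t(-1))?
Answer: -1880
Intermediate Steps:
t(h) = 15 + 5*h
K(H, E) = -E
188*K(-2, t(-1)) = 188*(-(15 + 5*(-1))) = 188*(-(15 - 5)) = 188*(-1*10) = 188*(-10) = -1880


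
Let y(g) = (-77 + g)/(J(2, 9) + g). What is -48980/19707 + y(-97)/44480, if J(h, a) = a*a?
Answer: -17427328691/7012538880 ≈ -2.4852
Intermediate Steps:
J(h, a) = a²
y(g) = (-77 + g)/(81 + g) (y(g) = (-77 + g)/(9² + g) = (-77 + g)/(81 + g))
-48980/19707 + y(-97)/44480 = -48980/19707 + ((-77 - 97)/(81 - 97))/44480 = -48980*1/19707 + (-174/(-16))*(1/44480) = -48980/19707 - 1/16*(-174)*(1/44480) = -48980/19707 + (87/8)*(1/44480) = -48980/19707 + 87/355840 = -17427328691/7012538880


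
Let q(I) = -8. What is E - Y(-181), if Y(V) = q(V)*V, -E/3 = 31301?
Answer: -95351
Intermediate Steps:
E = -93903 (E = -3*31301 = -93903)
Y(V) = -8*V
E - Y(-181) = -93903 - (-8)*(-181) = -93903 - 1*1448 = -93903 - 1448 = -95351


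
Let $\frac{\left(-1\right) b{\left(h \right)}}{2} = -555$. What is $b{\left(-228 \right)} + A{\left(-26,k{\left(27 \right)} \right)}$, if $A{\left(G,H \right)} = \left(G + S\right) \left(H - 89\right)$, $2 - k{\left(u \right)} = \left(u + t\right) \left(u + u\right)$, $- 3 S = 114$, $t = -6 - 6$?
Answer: $58518$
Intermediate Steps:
$t = -12$ ($t = -6 - 6 = -12$)
$S = -38$ ($S = \left(- \frac{1}{3}\right) 114 = -38$)
$b{\left(h \right)} = 1110$ ($b{\left(h \right)} = \left(-2\right) \left(-555\right) = 1110$)
$k{\left(u \right)} = 2 - 2 u \left(-12 + u\right)$ ($k{\left(u \right)} = 2 - \left(u - 12\right) \left(u + u\right) = 2 - \left(-12 + u\right) 2 u = 2 - 2 u \left(-12 + u\right)$)
$A{\left(G,H \right)} = \left(-89 + H\right) \left(-38 + G\right)$ ($A{\left(G,H \right)} = \left(G - 38\right) \left(H - 89\right) = \left(-38 + G\right) \left(-89 + H\right) = \left(-89 + H\right) \left(-38 + G\right)$)
$b{\left(-228 \right)} + A{\left(-26,k{\left(27 \right)} \right)} = 1110 - \left(-5696 + 64 \left(2 - 2 \cdot 27^{2} + 24 \cdot 27\right)\right) = 1110 + \left(3382 + 2314 - 38 \left(2 - 1458 + 648\right) - 26 \left(2 - 1458 + 648\right)\right) = 1110 + \left(3382 + 2314 - -30704 - -21008\right) = 1110 + \left(3382 + 2314 + 30704 + 21008\right) = 1110 + 57408 = 58518$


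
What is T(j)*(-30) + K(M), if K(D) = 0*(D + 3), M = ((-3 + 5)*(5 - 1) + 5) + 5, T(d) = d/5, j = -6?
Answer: 36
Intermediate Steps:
T(d) = d/5 (T(d) = d*(⅕) = d/5)
M = 18 (M = (2*4 + 5) + 5 = (8 + 5) + 5 = 13 + 5 = 18)
K(D) = 0 (K(D) = 0*(3 + D) = 0)
T(j)*(-30) + K(M) = ((⅕)*(-6))*(-30) + 0 = -6/5*(-30) + 0 = 36 + 0 = 36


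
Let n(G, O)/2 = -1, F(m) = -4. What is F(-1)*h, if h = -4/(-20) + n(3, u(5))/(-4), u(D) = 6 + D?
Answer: -14/5 ≈ -2.8000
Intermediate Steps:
n(G, O) = -2 (n(G, O) = 2*(-1) = -2)
h = 7/10 (h = -4/(-20) - 2/(-4) = -4*(-1/20) - 2*(-¼) = ⅕ + ½ = 7/10 ≈ 0.70000)
F(-1)*h = -4*7/10 = -14/5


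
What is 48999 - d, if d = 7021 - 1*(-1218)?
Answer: 40760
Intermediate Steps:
d = 8239 (d = 7021 + 1218 = 8239)
48999 - d = 48999 - 1*8239 = 48999 - 8239 = 40760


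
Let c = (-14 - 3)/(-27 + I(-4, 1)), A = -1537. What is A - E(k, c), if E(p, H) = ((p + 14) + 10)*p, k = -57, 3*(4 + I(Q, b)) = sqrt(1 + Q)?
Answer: -3418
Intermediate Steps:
I(Q, b) = -4 + sqrt(1 + Q)/3
c = -17/(-31 + I*sqrt(3)/3) (c = (-14 - 3)/(-27 + (-4 + sqrt(1 - 4)/3)) = -17/(-27 + (-4 + sqrt(-3)/3)) = -17/(-27 + (-4 + (I*sqrt(3))/3)) = -17/(-27 + (-4 + I*sqrt(3)/3)) = -17/(-31 + I*sqrt(3)/3) ≈ 0.5482 + 0.01021*I)
E(p, H) = p*(24 + p) (E(p, H) = ((14 + p) + 10)*p = (24 + p)*p = p*(24 + p))
A - E(k, c) = -1537 - (-57)*(24 - 57) = -1537 - (-57)*(-33) = -1537 - 1*1881 = -1537 - 1881 = -3418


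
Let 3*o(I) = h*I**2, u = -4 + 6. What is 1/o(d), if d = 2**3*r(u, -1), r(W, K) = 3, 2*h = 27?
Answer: 1/2592 ≈ 0.00038580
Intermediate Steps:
h = 27/2 (h = (1/2)*27 = 27/2 ≈ 13.500)
u = 2
d = 24 (d = 2**3*3 = 8*3 = 24)
o(I) = 9*I**2/2 (o(I) = (27*I**2/2)/3 = 9*I**2/2)
1/o(d) = 1/((9/2)*24**2) = 1/((9/2)*576) = 1/2592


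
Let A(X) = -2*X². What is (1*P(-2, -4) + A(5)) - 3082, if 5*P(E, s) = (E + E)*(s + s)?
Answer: -15628/5 ≈ -3125.6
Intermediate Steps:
P(E, s) = 4*E*s/5 (P(E, s) = ((E + E)*(s + s))/5 = ((2*E)*(2*s))/5 = (4*E*s)/5 = 4*E*s/5)
(1*P(-2, -4) + A(5)) - 3082 = (1*((⅘)*(-2)*(-4)) - 2*5²) - 3082 = (1*(32/5) - 2*25) - 3082 = (32/5 - 50) - 3082 = -218/5 - 3082 = -15628/5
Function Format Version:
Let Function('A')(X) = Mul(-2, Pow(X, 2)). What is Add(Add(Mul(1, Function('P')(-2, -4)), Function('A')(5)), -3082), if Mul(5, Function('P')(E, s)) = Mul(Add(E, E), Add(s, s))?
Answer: Rational(-15628, 5) ≈ -3125.6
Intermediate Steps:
Function('P')(E, s) = Mul(Rational(4, 5), E, s) (Function('P')(E, s) = Mul(Rational(1, 5), Mul(Add(E, E), Add(s, s))) = Mul(Rational(1, 5), Mul(Mul(2, E), Mul(2, s))) = Mul(Rational(1, 5), Mul(4, E, s)) = Mul(Rational(4, 5), E, s))
Add(Add(Mul(1, Function('P')(-2, -4)), Function('A')(5)), -3082) = Add(Add(Mul(1, Mul(Rational(4, 5), -2, -4)), Mul(-2, Pow(5, 2))), -3082) = Add(Add(Mul(1, Rational(32, 5)), Mul(-2, 25)), -3082) = Add(Add(Rational(32, 5), -50), -3082) = Add(Rational(-218, 5), -3082) = Rational(-15628, 5)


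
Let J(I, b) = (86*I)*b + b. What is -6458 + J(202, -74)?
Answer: -1292060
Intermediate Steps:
J(I, b) = b + 86*I*b (J(I, b) = 86*I*b + b = b + 86*I*b)
-6458 + J(202, -74) = -6458 - 74*(1 + 86*202) = -6458 - 74*(1 + 17372) = -6458 - 74*17373 = -6458 - 1285602 = -1292060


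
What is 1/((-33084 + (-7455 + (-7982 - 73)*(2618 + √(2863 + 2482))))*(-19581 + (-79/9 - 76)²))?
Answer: 190156761/49756003816628873408 - 72495*√5345/49756003816628873408 ≈ 3.7153e-12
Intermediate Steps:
1/((-33084 + (-7455 + (-7982 - 73)*(2618 + √(2863 + 2482))))*(-19581 + (-79/9 - 76)²)) = 1/((-33084 + (-7455 - 8055*(2618 + √5345)))*(-19581 + (-79*⅑ - 76)²)) = 1/((-33084 + (-7455 + (-21087990 - 8055*√5345)))*(-19581 + (-79/9 - 76)²)) = 1/((-33084 + (-21095445 - 8055*√5345))*(-19581 + (-763/9)²)) = 1/((-21128529 - 8055*√5345)*(-19581 + 582169/81)) = 1/((-21128529 - 8055*√5345)*(-1003892/81)) = 1/(7070253744956/27 + 898483340*√5345/9)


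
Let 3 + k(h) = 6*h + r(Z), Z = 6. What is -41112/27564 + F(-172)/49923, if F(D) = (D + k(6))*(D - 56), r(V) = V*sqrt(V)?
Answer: -32746558/38224377 - 152*sqrt(6)/5547 ≈ -0.92381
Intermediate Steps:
r(V) = V**(3/2)
k(h) = -3 + 6*h + 6*sqrt(6) (k(h) = -3 + (6*h + 6**(3/2)) = -3 + (6*h + 6*sqrt(6)) = -3 + 6*h + 6*sqrt(6))
F(D) = (-56 + D)*(33 + D + 6*sqrt(6)) (F(D) = (D + (-3 + 6*6 + 6*sqrt(6)))*(D - 56) = (D + (-3 + 36 + 6*sqrt(6)))*(-56 + D) = (D + (33 + 6*sqrt(6)))*(-56 + D) = (33 + D + 6*sqrt(6))*(-56 + D) = (-56 + D)*(33 + D + 6*sqrt(6)))
-41112/27564 + F(-172)/49923 = -41112/27564 + (-1848 + (-172)**2 - 336*sqrt(6) - 23*(-172) + 6*(-172)*sqrt(6))/49923 = -41112*1/27564 + (-1848 + 29584 - 336*sqrt(6) + 3956 - 1032*sqrt(6))*(1/49923) = -3426/2297 + (31692 - 1368*sqrt(6))*(1/49923) = -3426/2297 + (10564/16641 - 152*sqrt(6)/5547) = -32746558/38224377 - 152*sqrt(6)/5547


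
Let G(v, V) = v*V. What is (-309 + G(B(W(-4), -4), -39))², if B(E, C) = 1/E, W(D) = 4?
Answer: 1625625/16 ≈ 1.0160e+5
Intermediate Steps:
G(v, V) = V*v
(-309 + G(B(W(-4), -4), -39))² = (-309 - 39/4)² = (-1275/4)² = 1625625/16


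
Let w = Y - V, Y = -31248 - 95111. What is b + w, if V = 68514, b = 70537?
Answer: -124336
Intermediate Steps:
Y = -126359
w = -194873 (w = -126359 - 1*68514 = -126359 - 68514 = -194873)
b + w = 70537 - 194873 = -124336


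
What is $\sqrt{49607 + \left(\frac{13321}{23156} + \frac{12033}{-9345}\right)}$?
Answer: $\frac{\sqrt{26873718243204565}}{736030} \approx 222.72$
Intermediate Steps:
$\sqrt{49607 + \left(\frac{13321}{23156} + \frac{12033}{-9345}\right)} = \sqrt{49607 + \left(13321 \cdot \frac{1}{23156} + 12033 \left(- \frac{1}{9345}\right)\right)} = \sqrt{49607 + \left(\frac{1903}{3308} - \frac{573}{445}\right)} = \sqrt{49607 - \frac{1048649}{1472060}} = \sqrt{\frac{73023431771}{1472060}} = \frac{\sqrt{26873718243204565}}{736030}$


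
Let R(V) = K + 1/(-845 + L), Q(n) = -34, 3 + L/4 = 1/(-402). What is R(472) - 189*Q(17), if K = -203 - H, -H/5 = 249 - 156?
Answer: 1152067991/172259 ≈ 6688.0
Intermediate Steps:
L = -2414/201 (L = -12 + 4/(-402) = -12 + 4*(-1/402) = -12 - 2/201 = -2414/201 ≈ -12.010)
H = -465 (H = -5*(249 - 156) = -5*93 = -465)
K = 262 (K = -203 - 1*(-465) = -203 + 465 = 262)
R(V) = 45131657/172259 (R(V) = 262 + 1/(-845 - 2414/201) = 262 + 1/(-172259/201) = 262 - 201/172259 = 45131657/172259)
R(472) - 189*Q(17) = 45131657/172259 - 189*(-34) = 45131657/172259 + 6426 = 1152067991/172259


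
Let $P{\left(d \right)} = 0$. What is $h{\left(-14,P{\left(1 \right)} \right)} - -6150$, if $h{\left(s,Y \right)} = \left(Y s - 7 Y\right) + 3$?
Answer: $6153$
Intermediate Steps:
$h{\left(s,Y \right)} = 3 - 7 Y + Y s$ ($h{\left(s,Y \right)} = \left(- 7 Y + Y s\right) + 3 = 3 - 7 Y + Y s$)
$h{\left(-14,P{\left(1 \right)} \right)} - -6150 = \left(3 - 0 + 0 \left(-14\right)\right) - -6150 = \left(3 + 0 + 0\right) + 6150 = 3 + 6150 = 6153$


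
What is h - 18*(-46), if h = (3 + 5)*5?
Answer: 868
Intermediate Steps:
h = 40 (h = 8*5 = 40)
h - 18*(-46) = 40 - 18*(-46) = 40 + 828 = 868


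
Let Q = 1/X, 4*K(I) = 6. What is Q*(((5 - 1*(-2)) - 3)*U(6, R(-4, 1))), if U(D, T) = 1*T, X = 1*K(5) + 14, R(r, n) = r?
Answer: -32/31 ≈ -1.0323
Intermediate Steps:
K(I) = 3/2 (K(I) = (¼)*6 = 3/2)
X = 31/2 (X = 1*(3/2) + 14 = 3/2 + 14 = 31/2 ≈ 15.500)
U(D, T) = T
Q = 2/31 (Q = 1/(31/2) = 2/31 ≈ 0.064516)
Q*(((5 - 1*(-2)) - 3)*U(6, R(-4, 1))) = 2*(((5 - 1*(-2)) - 3)*(-4))/31 = 2*(((5 + 2) - 3)*(-4))/31 = 2*((7 - 3)*(-4))/31 = 2*(4*(-4))/31 = (2/31)*(-16) = -32/31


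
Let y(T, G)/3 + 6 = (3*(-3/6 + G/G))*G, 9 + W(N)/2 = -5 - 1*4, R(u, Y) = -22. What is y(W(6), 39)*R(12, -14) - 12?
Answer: -3477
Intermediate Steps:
W(N) = -36 (W(N) = -18 + 2*(-5 - 1*4) = -18 + 2*(-5 - 4) = -18 + 2*(-9) = -18 - 18 = -36)
y(T, G) = -18 + 9*G/2 (y(T, G) = -18 + 3*((3*(-3/6 + G/G))*G) = -18 + 3*((3*(-3*⅙ + 1))*G) = -18 + 3*((3*(-½ + 1))*G) = -18 + 3*((3*(½))*G) = -18 + 3*(3*G/2) = -18 + 9*G/2)
y(W(6), 39)*R(12, -14) - 12 = (-18 + (9/2)*39)*(-22) - 12 = (-18 + 351/2)*(-22) - 12 = (315/2)*(-22) - 12 = -3465 - 12 = -3477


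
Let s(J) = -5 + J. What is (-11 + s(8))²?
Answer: 64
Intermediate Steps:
(-11 + s(8))² = (-11 + (-5 + 8))² = (-11 + 3)² = (-8)² = 64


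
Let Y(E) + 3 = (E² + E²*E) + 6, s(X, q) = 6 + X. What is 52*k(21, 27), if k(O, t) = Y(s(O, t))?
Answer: 1061580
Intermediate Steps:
Y(E) = 3 + E² + E³ (Y(E) = -3 + ((E² + E²*E) + 6) = -3 + ((E² + E³) + 6) = -3 + (6 + E² + E³) = 3 + E² + E³)
k(O, t) = 3 + (6 + O)² + (6 + O)³
52*k(21, 27) = 52*(3 + (6 + 21)² + (6 + 21)³) = 52*(3 + 27² + 27³) = 52*(3 + 729 + 19683) = 52*20415 = 1061580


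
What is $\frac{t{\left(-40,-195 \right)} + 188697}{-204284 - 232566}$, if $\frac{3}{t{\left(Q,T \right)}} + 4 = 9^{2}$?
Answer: $- \frac{7264836}{16818725} \approx -0.43195$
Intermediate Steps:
$t{\left(Q,T \right)} = \frac{3}{77}$ ($t{\left(Q,T \right)} = \frac{3}{-4 + 9^{2}} = \frac{3}{-4 + 81} = \frac{3}{77}$)
$\frac{t{\left(-40,-195 \right)} + 188697}{-204284 - 232566} = \frac{\frac{3}{77} + 188697}{-204284 - 232566} = \frac{14529672}{77 \left(-436850\right)} = \frac{14529672}{77} \left(- \frac{1}{436850}\right) = - \frac{7264836}{16818725}$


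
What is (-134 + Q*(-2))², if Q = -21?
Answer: 8464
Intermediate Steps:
(-134 + Q*(-2))² = (-134 - 21*(-2))² = (-134 + 42)² = (-92)² = 8464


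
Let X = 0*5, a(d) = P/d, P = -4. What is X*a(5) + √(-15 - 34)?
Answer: 7*I ≈ 7.0*I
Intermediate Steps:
a(d) = -4/d
X = 0
X*a(5) + √(-15 - 34) = 0*(-4/5) + √(-15 - 34) = 0*(-4*⅕) + √(-49) = 0*(-⅘) + 7*I = 0 + 7*I = 7*I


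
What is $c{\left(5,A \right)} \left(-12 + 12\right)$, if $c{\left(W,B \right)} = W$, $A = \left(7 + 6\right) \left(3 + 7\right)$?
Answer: $0$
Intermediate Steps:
$A = 130$ ($A = 13 \cdot 10 = 130$)
$c{\left(5,A \right)} \left(-12 + 12\right) = 5 \left(-12 + 12\right) = 5 \cdot 0 = 0$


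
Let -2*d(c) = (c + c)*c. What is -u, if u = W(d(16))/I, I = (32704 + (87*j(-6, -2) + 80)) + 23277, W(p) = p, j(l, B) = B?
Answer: 256/55887 ≈ 0.0045807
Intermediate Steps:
d(c) = -c² (d(c) = -(c + c)*c/2 = -2*c*c/2 = -c²)
I = 55887 (I = (32704 + (87*(-2) + 80)) + 23277 = (32704 + (-174 + 80)) + 23277 = (32704 - 94) + 23277 = 32610 + 23277 = 55887)
u = -256/55887 (u = -1*16²/55887 = -1*256*(1/55887) = -256*1/55887 = -256/55887 ≈ -0.0045807)
-u = -1*(-256/55887) = 256/55887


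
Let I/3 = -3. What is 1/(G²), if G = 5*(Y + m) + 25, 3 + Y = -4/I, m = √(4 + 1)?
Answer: 72009/156025 - 32076*√5/156025 ≈ 0.0018259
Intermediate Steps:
I = -9 (I = 3*(-3) = -9)
m = √5 ≈ 2.2361
Y = -23/9 (Y = -3 - 4/(-9) = -3 - 4*(-⅑) = -3 + 4/9 = -23/9 ≈ -2.5556)
G = 110/9 + 5*√5 (G = 5*(-23/9 + √5) + 25 = (-115/9 + 5*√5) + 25 = 110/9 + 5*√5 ≈ 23.403)
1/(G²) = 1/((110/9 + 5*√5)²) = (110/9 + 5*√5)⁻²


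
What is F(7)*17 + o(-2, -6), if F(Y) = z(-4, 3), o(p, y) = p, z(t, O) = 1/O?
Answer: 11/3 ≈ 3.6667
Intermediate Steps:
F(Y) = 1/3
F(7)*17 + o(-2, -6) = (1/3)*17 - 2 = 17/3 - 2 = 11/3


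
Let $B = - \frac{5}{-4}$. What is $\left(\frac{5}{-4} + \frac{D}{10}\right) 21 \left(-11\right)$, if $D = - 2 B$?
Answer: $\frac{693}{2} \approx 346.5$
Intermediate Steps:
$B = \frac{5}{4}$ ($B = \left(-5\right) \left(- \frac{1}{4}\right) = \frac{5}{4} \approx 1.25$)
$D = - \frac{5}{2}$ ($D = \left(-2\right) \frac{5}{4} = - \frac{5}{2} \approx -2.5$)
$\left(\frac{5}{-4} + \frac{D}{10}\right) 21 \left(-11\right) = \left(\frac{5}{-4} - \frac{5}{2 \cdot 10}\right) 21 \left(-11\right) = \left(5 \left(- \frac{1}{4}\right) - \frac{1}{4}\right) 21 \left(-11\right) = \left(- \frac{5}{4} - \frac{1}{4}\right) 21 \left(-11\right) = \left(- \frac{3}{2}\right) 21 \left(-11\right) = \left(- \frac{63}{2}\right) \left(-11\right) = \frac{693}{2}$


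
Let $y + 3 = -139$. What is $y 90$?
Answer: $-12780$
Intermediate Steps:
$y = -142$ ($y = -3 - 139 = -142$)
$y 90 = \left(-142\right) 90 = -12780$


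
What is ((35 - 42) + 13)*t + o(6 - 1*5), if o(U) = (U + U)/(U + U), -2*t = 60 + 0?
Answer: -179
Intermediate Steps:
t = -30 (t = -(60 + 0)/2 = -½*60 = -30)
o(U) = 1 (o(U) = (2*U)/((2*U)) = (2*U)*(1/(2*U)) = 1)
((35 - 42) + 13)*t + o(6 - 1*5) = ((35 - 42) + 13)*(-30) + 1 = (-7 + 13)*(-30) + 1 = 6*(-30) + 1 = -180 + 1 = -179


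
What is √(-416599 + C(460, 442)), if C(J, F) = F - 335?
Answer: 2*I*√104123 ≈ 645.36*I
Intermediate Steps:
C(J, F) = -335 + F
√(-416599 + C(460, 442)) = √(-416599 + (-335 + 442)) = √(-416599 + 107) = √(-416492) = 2*I*√104123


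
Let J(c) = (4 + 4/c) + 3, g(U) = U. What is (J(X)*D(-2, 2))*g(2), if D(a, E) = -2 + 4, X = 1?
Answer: 44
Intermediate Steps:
D(a, E) = 2
J(c) = 7 + 4/c
(J(X)*D(-2, 2))*g(2) = ((7 + 4/1)*2)*2 = ((7 + 4*1)*2)*2 = ((7 + 4)*2)*2 = (11*2)*2 = 22*2 = 44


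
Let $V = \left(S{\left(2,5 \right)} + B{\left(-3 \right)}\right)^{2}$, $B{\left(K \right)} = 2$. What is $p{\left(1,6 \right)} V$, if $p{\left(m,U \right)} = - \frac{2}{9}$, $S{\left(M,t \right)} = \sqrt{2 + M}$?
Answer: $- \frac{32}{9} \approx -3.5556$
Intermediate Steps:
$p{\left(m,U \right)} = - \frac{2}{9}$ ($p{\left(m,U \right)} = \left(-2\right) \frac{1}{9} = - \frac{2}{9}$)
$V = 16$ ($V = \left(\sqrt{2 + 2} + 2\right)^{2} = \left(\sqrt{4} + 2\right)^{2} = \left(2 + 2\right)^{2} = 4^{2} = 16$)
$p{\left(1,6 \right)} V = \left(- \frac{2}{9}\right) 16 = - \frac{32}{9}$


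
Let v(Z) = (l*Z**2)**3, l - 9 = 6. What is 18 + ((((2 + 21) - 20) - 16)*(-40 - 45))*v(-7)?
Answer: 438757239393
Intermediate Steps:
l = 15 (l = 9 + 6 = 15)
v(Z) = 3375*Z**6 (v(Z) = (15*Z**2)**3 = 3375*Z**6)
18 + ((((2 + 21) - 20) - 16)*(-40 - 45))*v(-7) = 18 + ((((2 + 21) - 20) - 16)*(-40 - 45))*(3375*(-7)**6) = 18 + (((23 - 20) - 16)*(-85))*(3375*117649) = 18 + ((3 - 16)*(-85))*397065375 = 18 - 13*(-85)*397065375 = 18 + 1105*397065375 = 18 + 438757239375 = 438757239393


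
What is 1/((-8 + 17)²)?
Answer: 1/81 ≈ 0.012346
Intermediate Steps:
1/((-8 + 17)²) = 1/(9²) = 1/81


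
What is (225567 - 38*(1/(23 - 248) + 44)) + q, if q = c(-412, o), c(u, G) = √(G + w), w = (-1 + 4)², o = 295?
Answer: 50376413/225 + 4*√19 ≈ 2.2391e+5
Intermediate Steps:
w = 9 (w = 3² = 9)
c(u, G) = √(9 + G) (c(u, G) = √(G + 9) = √(9 + G))
q = 4*√19 (q = √(9 + 295) = √304 = 4*√19 ≈ 17.436)
(225567 - 38*(1/(23 - 248) + 44)) + q = (225567 - 38*(1/(23 - 248) + 44)) + 4*√19 = (225567 - 38*(1/(-225) + 44)) + 4*√19 = (225567 - 38*(-1/225 + 44)) + 4*√19 = (225567 - 38*9899/225) + 4*√19 = (225567 - 376162/225) + 4*√19 = 50376413/225 + 4*√19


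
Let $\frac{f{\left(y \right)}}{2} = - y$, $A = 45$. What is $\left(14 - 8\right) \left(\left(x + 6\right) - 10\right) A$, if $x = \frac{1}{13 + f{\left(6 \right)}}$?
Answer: $-810$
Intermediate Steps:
$f{\left(y \right)} = - 2 y$ ($f{\left(y \right)} = 2 \left(- y\right) = - 2 y$)
$x = 1$ ($x = \frac{1}{13 - 12} = 1^{-1} = 1$)
$\left(14 - 8\right) \left(\left(x + 6\right) - 10\right) A = \left(14 - 8\right) \left(\left(1 + 6\right) - 10\right) 45 = \left(14 - 8\right) \left(7 - 10\right) 45 = 6 \left(-3\right) 45 = \left(-18\right) 45 = -810$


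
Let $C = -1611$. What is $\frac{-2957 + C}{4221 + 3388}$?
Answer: $- \frac{4568}{7609} \approx -0.60034$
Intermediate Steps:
$\frac{-2957 + C}{4221 + 3388} = \frac{-2957 - 1611}{4221 + 3388} = - \frac{4568}{7609}$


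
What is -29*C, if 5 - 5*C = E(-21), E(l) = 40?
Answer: 203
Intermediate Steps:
C = -7 (C = 1 - ⅕*40 = 1 - 8 = -7)
-29*C = -29*(-7) = 203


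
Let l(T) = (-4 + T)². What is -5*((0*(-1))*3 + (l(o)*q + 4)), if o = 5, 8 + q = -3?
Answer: 35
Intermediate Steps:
q = -11 (q = -8 - 3 = -11)
-5*((0*(-1))*3 + (l(o)*q + 4)) = -5*((0*(-1))*3 + ((-4 + 5)²*(-11) + 4)) = -5*(0*3 + (1²*(-11) + 4)) = -5*(0 + (1*(-11) + 4)) = -5*(0 + (-11 + 4)) = -5*(0 - 7) = -5*(-7) = 35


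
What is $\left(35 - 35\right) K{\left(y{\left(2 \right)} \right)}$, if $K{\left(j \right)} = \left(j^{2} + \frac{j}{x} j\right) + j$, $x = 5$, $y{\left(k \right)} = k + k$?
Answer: $0$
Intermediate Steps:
$y{\left(k \right)} = 2 k$
$K{\left(j \right)} = j + \frac{6 j^{2}}{5}$ ($K{\left(j \right)} = \left(j^{2} + \frac{j}{5} j\right) + j = \left(j^{2} + \frac{j^{2}}{5}\right) + j = \frac{6 j^{2}}{5} + j = j + \frac{6 j^{2}}{5}$)
$\left(35 - 35\right) K{\left(y{\left(2 \right)} \right)} = \left(35 - 35\right) \frac{2 \cdot 2 \left(5 + 6 \cdot 2 \cdot 2\right)}{5} = 0 \cdot \frac{1}{5} \cdot 4 \left(5 + 6 \cdot 4\right) = 0 \cdot \frac{1}{5} \cdot 4 \left(5 + 24\right) = 0 \cdot \frac{1}{5} \cdot 4 \cdot 29 = 0 \cdot \frac{116}{5} = 0$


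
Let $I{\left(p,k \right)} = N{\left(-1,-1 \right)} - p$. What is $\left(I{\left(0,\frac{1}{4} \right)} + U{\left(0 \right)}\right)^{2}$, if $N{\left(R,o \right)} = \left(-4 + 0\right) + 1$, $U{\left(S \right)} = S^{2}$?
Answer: $9$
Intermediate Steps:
$N{\left(R,o \right)} = -3$ ($N{\left(R,o \right)} = -4 + 1 = -3$)
$I{\left(p,k \right)} = -3 - p$
$\left(I{\left(0,\frac{1}{4} \right)} + U{\left(0 \right)}\right)^{2} = \left(\left(-3 - 0\right) + 0^{2}\right)^{2} = \left(\left(-3 + 0\right) + 0\right)^{2} = \left(-3 + 0\right)^{2} = \left(-3\right)^{2} = 9$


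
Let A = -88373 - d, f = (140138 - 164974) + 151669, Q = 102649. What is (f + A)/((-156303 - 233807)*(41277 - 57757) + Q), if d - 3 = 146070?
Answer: -11957/714346161 ≈ -1.6738e-5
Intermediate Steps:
d = 146073 (d = 3 + 146070 = 146073)
f = 126833 (f = -24836 + 151669 = 126833)
A = -234446 (A = -88373 - 1*146073 = -88373 - 146073 = -234446)
(f + A)/((-156303 - 233807)*(41277 - 57757) + Q) = (126833 - 234446)/((-156303 - 233807)*(41277 - 57757) + 102649) = -107613/(-390110*(-16480) + 102649) = -107613/(6429012800 + 102649) = -107613/6429115449 = -107613*1/6429115449 = -11957/714346161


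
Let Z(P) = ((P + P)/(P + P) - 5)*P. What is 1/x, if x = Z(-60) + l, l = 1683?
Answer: 1/1923 ≈ 0.00052002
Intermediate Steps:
Z(P) = -4*P (Z(P) = ((2*P)/((2*P)) - 5)*P = ((2*P)*(1/(2*P)) - 5)*P = (1 - 5)*P = -4*P)
x = 1923 (x = -4*(-60) + 1683 = 240 + 1683 = 1923)
1/x = 1/1923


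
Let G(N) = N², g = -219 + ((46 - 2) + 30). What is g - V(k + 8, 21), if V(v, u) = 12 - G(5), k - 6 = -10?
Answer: -132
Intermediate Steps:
k = -4 (k = 6 - 10 = -4)
g = -145 (g = -219 + (44 + 30) = -219 + 74 = -145)
V(v, u) = -13 (V(v, u) = 12 - 1*5² = 12 - 1*25 = 12 - 25 = -13)
g - V(k + 8, 21) = -145 - 1*(-13) = -145 + 13 = -132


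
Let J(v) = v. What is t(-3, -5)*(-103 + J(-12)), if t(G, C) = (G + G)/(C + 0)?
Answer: -138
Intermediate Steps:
t(G, C) = 2*G/C (t(G, C) = (2*G)/C = 2*G/C)
t(-3, -5)*(-103 + J(-12)) = (2*(-3)/(-5))*(-103 - 12) = (2*(-3)*(-1/5))*(-115) = (6/5)*(-115) = -138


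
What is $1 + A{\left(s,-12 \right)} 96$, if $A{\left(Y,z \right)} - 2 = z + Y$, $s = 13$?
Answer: $289$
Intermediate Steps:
$A{\left(Y,z \right)} = 2 + Y + z$ ($A{\left(Y,z \right)} = 2 + \left(z + Y\right) = 2 + \left(Y + z\right) = 2 + Y + z$)
$1 + A{\left(s,-12 \right)} 96 = 1 + \left(2 + 13 - 12\right) 96 = 1 + 3 \cdot 96 = 1 + 288 = 289$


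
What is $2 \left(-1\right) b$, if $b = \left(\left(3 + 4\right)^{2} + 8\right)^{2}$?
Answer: $-6498$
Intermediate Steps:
$b = 3249$ ($b = \left(7^{2} + 8\right)^{2} = \left(49 + 8\right)^{2} = 57^{2} = 3249$)
$2 \left(-1\right) b = 2 \left(-1\right) 3249 = \left(-2\right) 3249 = -6498$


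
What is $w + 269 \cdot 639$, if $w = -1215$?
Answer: $170676$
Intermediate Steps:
$w + 269 \cdot 639 = -1215 + 269 \cdot 639 = -1215 + 171891 = 170676$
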